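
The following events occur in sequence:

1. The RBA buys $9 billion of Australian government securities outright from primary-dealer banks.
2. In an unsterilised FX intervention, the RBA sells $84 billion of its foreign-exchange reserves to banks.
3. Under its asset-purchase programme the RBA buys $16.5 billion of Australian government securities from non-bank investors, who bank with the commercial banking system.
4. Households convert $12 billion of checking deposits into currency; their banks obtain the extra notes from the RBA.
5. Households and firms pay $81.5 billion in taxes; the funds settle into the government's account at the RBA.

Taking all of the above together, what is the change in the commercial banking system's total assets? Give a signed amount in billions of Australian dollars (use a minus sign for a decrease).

-$77 billion

RBA balance sheet:
  Assets:      Securities +$25.5B, Foreign assets −$84B
  Liabilities: Bank reserves −$152B, Currency in circulation +$12B, Government deposits +$81.5B
Commercial banking system:
  Assets:      Reserves at CB −$152B, Securities −$9B, Foreign assets +$84B
  Liabilities: Checkable deposits −$77B
Change in total bank assets = -$77 billion.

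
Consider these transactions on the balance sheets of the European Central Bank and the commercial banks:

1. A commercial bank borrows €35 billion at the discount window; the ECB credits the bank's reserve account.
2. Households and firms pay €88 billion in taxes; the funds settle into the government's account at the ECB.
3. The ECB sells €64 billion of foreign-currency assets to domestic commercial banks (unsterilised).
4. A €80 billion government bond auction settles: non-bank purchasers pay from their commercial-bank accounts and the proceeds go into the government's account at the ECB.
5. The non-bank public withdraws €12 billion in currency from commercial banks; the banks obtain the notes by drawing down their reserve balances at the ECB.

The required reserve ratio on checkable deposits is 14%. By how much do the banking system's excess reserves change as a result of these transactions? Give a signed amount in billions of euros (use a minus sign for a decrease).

Discount-window loan €35 billion: reserves +€35B, deposits 0.
Government account inflow €88 billion: reserves −€88B, deposits −€88B.
FX sale €64 billion: reserves −€64B, deposits 0.
Government account inflow €80 billion: reserves −€80B, deposits −€80B.
Currency withdrawal €12 billion: reserves −€12B, deposits −€12B.
Totals: Δreserves = −€209B, Δdeposits = −€180B.
Δrequired reserves = 14% × −€180B = −€25.2B.
Δexcess reserves = Δreserves − Δrequired = −€209B − (−€25.2B) = -€183.8 billion.

-€183.8 billion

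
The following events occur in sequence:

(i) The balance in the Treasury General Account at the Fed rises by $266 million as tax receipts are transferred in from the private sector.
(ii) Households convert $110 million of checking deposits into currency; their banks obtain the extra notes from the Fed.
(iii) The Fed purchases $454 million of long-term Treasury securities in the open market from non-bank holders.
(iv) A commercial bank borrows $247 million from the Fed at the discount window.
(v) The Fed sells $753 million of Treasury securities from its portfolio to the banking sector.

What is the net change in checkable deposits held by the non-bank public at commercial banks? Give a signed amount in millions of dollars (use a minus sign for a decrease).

Government account inflow $266 million: non-bank counterparties' bank balances fall → −$266M.
Currency withdrawal $110 million: non-bank counterparties' bank balances fall → −$110M.
Asset purchase (from non-banks) $454 million: non-bank counterparties' bank balances rise → +$454M.
Discount-window loan $247 million: the counterparty is a bank, so public deposits are unchanged → 0.
OMO sale (to banks) $753 million: the counterparty is a bank, so public deposits are unchanged → 0.
Net: −266 − 110 + 454 + 0 + 0 = +$78 million.

+$78 million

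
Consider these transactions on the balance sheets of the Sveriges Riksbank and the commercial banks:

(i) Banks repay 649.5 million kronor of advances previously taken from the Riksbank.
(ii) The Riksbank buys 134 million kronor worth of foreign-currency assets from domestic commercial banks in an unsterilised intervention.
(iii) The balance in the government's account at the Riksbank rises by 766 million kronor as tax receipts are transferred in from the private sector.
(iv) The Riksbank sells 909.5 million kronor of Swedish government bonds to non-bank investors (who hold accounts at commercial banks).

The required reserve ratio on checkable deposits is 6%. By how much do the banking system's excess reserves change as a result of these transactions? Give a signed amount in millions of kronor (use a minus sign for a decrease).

Discount-window repayment 649.5 million kronor: reserves −649.5M, deposits 0.
FX purchase 134 million kronor: reserves +134M, deposits 0.
Government account inflow 766 million kronor: reserves −766M, deposits −766M.
Asset sale (to non-banks) 909.5 million kronor: reserves −909.5M, deposits −909.5M.
Totals: Δreserves = −2191M, Δdeposits = −1675.5M.
Δrequired reserves = 6% × −1675.5M = −100.53M.
Δexcess reserves = Δreserves − Δrequired = −2191M − (−100.53M) = -2090.47 million.

-2090.47 million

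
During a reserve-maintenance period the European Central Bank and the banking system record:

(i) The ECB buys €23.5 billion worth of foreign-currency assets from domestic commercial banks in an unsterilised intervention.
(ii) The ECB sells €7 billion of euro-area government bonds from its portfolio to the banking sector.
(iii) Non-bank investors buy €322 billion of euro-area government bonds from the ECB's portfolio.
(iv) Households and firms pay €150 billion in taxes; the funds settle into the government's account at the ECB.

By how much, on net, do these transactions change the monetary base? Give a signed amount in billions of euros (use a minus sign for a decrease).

ECB balance sheet:
  Assets:      Securities −€329B, Foreign assets +€23.5B
  Liabilities: Bank reserves −€455.5B, Government deposits +€150B
Commercial banking system:
  Assets:      Reserves at CB −€455.5B, Securities +€7B, Foreign assets −€23.5B
  Liabilities: Checkable deposits −€472B
Monetary base = currency + reserves: 0 + (−€455.5B) = -€455.5 billion.

-€455.5 billion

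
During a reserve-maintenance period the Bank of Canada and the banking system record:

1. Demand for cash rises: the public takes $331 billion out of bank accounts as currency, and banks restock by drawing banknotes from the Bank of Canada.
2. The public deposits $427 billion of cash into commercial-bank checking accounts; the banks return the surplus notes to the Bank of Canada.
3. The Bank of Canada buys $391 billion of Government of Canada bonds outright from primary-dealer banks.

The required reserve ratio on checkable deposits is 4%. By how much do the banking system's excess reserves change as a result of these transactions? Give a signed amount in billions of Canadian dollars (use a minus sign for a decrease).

+$483.16 billion

Currency withdrawal $331 billion: reserves −$331B, deposits −$331B.
Currency deposit $427 billion: reserves +$427B, deposits +$427B.
OMO purchase (from banks) $391 billion: reserves +$391B, deposits 0.
Totals: Δreserves = +$487B, Δdeposits = +$96B.
Δrequired reserves = 4% × +$96B = +$3.84B.
Δexcess reserves = Δreserves − Δrequired = +$487B − (+$3.84B) = +$483.16 billion.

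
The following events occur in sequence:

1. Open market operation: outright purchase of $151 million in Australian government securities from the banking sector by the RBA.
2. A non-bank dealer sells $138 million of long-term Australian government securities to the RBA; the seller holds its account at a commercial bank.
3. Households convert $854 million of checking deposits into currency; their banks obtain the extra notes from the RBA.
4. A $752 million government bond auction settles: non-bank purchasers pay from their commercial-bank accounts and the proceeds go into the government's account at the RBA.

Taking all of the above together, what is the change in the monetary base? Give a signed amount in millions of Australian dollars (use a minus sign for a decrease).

OMO purchase (from banks) $151 million: RBA balance sheet expands → +$151M.
Asset purchase (from non-banks) $138 million: RBA balance sheet expands → +$138M.
Currency withdrawal $854 million: just a shift between currency and reserves — both are base money → 0.
Government account inflow $752 million: reserves shift to a non-base liability → −$752M.
Net: 151 + 138 + 0 − 752 = -$463 million.

-$463 million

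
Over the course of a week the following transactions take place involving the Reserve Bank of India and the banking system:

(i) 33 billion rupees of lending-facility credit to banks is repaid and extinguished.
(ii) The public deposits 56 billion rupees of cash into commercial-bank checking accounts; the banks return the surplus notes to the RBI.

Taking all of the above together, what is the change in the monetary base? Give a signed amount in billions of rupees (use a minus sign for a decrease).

-33 billion

RBI balance sheet:
  Assets:      Loans to banks −33B
  Liabilities: Bank reserves +23B, Currency in circulation −56B
Monetary base = currency + reserves: −56B + (+23B) = -33 billion.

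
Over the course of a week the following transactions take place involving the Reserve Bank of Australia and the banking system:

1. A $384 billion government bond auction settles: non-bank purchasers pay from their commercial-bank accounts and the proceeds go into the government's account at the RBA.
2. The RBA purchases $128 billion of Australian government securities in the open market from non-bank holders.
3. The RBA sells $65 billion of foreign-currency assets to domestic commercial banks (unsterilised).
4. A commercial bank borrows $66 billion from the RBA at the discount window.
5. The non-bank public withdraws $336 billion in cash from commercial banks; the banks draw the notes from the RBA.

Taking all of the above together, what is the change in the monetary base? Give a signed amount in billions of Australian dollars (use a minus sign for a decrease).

-$255 billion

RBA balance sheet:
  Assets:      Securities +$128B, Loans to banks +$66B, Foreign assets −$65B
  Liabilities: Bank reserves −$591B, Currency in circulation +$336B, Government deposits +$384B
Monetary base = currency + reserves: +$336B + (−$591B) = -$255 billion.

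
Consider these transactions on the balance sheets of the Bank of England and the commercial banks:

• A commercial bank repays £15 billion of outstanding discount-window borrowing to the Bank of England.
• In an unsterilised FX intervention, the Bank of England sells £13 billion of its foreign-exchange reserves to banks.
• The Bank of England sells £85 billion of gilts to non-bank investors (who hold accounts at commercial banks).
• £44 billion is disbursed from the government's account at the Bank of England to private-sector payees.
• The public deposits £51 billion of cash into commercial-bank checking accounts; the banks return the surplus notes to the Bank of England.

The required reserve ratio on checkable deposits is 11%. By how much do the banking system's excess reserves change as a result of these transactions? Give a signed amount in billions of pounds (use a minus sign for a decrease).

Discount-window repayment £15 billion: reserves −£15B, deposits 0.
FX sale £13 billion: reserves −£13B, deposits 0.
Asset sale (to non-banks) £85 billion: reserves −£85B, deposits −£85B.
Government spending £44 billion: reserves +£44B, deposits +£44B.
Currency deposit £51 billion: reserves +£51B, deposits +£51B.
Totals: Δreserves = −£18B, Δdeposits = +£10B.
Δrequired reserves = 11% × +£10B = +£1.1B.
Δexcess reserves = Δreserves − Δrequired = −£18B − (+£1.1B) = -£19.1 billion.

-£19.1 billion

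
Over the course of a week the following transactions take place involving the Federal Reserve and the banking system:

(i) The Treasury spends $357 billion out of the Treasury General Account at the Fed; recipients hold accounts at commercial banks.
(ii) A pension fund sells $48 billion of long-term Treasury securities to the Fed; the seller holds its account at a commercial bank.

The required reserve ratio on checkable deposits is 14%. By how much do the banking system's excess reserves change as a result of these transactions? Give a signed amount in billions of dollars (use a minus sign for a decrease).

+$348.3 billion

Government spending $357 billion: reserves +$357B, deposits +$357B.
Asset purchase (from non-banks) $48 billion: reserves +$48B, deposits +$48B.
Totals: Δreserves = +$405B, Δdeposits = +$405B.
Δrequired reserves = 14% × +$405B = +$56.7B.
Δexcess reserves = Δreserves − Δrequired = +$405B − (+$56.7B) = +$348.3 billion.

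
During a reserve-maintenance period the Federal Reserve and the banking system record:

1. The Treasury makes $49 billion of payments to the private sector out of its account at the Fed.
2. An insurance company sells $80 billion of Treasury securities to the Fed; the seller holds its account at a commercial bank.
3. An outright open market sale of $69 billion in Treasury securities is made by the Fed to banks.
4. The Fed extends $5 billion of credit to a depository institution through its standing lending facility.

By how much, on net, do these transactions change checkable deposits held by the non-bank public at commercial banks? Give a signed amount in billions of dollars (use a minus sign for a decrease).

+$129 billion

Fed balance sheet:
  Assets:      Securities +$11B, Loans to banks +$5B
  Liabilities: Bank reserves +$65B, Government deposits −$49B
Commercial banking system:
  Assets:      Reserves at CB +$65B, Securities +$69B
  Liabilities: Checkable deposits +$129B, Borrowings from CB +$5B
So the change in checkable deposits held by the non-bank public at commercial banks is +$129 billion.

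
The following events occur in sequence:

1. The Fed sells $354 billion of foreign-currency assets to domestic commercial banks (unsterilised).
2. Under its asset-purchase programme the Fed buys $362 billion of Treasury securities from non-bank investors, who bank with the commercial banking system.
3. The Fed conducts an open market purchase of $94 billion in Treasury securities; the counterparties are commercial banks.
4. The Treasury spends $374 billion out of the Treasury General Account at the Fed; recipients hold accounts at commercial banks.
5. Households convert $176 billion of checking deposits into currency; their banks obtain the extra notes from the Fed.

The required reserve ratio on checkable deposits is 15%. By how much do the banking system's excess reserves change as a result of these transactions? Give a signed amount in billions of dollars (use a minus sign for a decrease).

FX sale $354 billion: reserves −$354B, deposits 0.
Asset purchase (from non-banks) $362 billion: reserves +$362B, deposits +$362B.
OMO purchase (from banks) $94 billion: reserves +$94B, deposits 0.
Government spending $374 billion: reserves +$374B, deposits +$374B.
Currency withdrawal $176 billion: reserves −$176B, deposits −$176B.
Totals: Δreserves = +$300B, Δdeposits = +$560B.
Δrequired reserves = 15% × +$560B = +$84B.
Δexcess reserves = Δreserves − Δrequired = +$300B − (+$84B) = +$216 billion.

+$216 billion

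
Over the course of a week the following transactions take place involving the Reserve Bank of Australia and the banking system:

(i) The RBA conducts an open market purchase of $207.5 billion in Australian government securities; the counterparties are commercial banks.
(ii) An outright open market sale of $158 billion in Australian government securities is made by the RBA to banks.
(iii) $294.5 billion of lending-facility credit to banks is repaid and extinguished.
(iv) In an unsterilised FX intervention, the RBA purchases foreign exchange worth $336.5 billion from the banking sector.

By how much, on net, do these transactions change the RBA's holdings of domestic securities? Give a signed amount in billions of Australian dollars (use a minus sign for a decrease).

OMO purchase (from banks) $207.5 billion: securities added to the RBA's portfolio → +$207.5B.
OMO sale (to banks) $158 billion: securities removed from the RBA's portfolio → −$158B.
Discount-window repayment $294.5 billion: the RBA's securities portfolio is untouched → 0.
FX purchase $336.5 billion: the RBA's securities portfolio is untouched → 0.
Net: 207.5 − 158 + 0 + 0 = +$49.5 billion.

+$49.5 billion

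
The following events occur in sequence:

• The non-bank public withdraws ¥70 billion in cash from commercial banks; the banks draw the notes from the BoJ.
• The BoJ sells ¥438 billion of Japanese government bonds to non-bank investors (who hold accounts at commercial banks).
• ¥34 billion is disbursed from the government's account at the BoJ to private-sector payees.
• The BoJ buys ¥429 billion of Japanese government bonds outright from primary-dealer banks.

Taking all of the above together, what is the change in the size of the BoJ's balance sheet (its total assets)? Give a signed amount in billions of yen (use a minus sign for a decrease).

-¥9 billion

Currency withdrawal ¥70 billion: only the composition of liabilities changes → 0.
Asset sale (to non-banks) ¥438 billion: a BoJ asset is shed → −¥438B.
Government spending ¥34 billion: only the composition of liabilities changes → 0.
OMO purchase (from banks) ¥429 billion: a BoJ asset is acquired → +¥429B.
Net: 0 − 438 + 0 + 429 = -¥9 billion.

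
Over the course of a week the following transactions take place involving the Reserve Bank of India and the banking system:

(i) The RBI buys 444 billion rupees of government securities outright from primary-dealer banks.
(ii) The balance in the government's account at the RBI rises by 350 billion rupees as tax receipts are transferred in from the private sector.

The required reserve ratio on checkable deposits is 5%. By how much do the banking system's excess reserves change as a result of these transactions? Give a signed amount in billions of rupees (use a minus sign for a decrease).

OMO purchase (from banks) 444 billion rupees: reserves +444B, deposits 0.
Government account inflow 350 billion rupees: reserves −350B, deposits −350B.
Totals: Δreserves = +94B, Δdeposits = −350B.
Δrequired reserves = 5% × −350B = −17.5B.
Δexcess reserves = Δreserves − Δrequired = +94B − (−17.5B) = +111.5 billion.

+111.5 billion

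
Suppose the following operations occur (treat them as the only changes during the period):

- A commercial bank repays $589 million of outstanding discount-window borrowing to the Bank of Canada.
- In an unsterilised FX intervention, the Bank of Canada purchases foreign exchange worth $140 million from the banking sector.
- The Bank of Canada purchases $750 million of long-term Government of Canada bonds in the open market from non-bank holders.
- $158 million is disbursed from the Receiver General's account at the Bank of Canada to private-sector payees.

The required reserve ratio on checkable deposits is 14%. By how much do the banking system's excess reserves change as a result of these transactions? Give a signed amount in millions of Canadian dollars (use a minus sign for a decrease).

+$331.88 million

Discount-window repayment $589 million: reserves −$589M, deposits 0.
FX purchase $140 million: reserves +$140M, deposits 0.
Asset purchase (from non-banks) $750 million: reserves +$750M, deposits +$750M.
Government spending $158 million: reserves +$158M, deposits +$158M.
Totals: Δreserves = +$459M, Δdeposits = +$908M.
Δrequired reserves = 14% × +$908M = +$127.12M.
Δexcess reserves = Δreserves − Δrequired = +$459M − (+$127.12M) = +$331.88 million.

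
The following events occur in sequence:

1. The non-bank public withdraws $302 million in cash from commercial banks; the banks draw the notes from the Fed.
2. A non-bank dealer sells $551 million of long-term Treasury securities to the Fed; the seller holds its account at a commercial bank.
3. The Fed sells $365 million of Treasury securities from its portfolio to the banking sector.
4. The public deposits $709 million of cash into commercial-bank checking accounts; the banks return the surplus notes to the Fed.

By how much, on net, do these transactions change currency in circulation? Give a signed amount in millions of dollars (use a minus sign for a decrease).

-$407 million

Currency withdrawal $302 million: notes leave the central bank → +$302M.
Asset purchase (from non-banks) $551 million: no currency enters or leaves circulation → 0.
OMO sale (to banks) $365 million: no currency enters or leaves circulation → 0.
Currency deposit $709 million: notes return to the central bank → −$709M.
Net: 302 + 0 + 0 − 709 = -$407 million.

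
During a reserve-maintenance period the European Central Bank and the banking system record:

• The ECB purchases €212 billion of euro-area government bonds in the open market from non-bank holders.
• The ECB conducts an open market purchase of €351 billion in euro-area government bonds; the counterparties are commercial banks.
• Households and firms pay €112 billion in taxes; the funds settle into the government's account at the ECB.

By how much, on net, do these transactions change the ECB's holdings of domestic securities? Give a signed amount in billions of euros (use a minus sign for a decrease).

+€563 billion

ECB balance sheet:
  Assets:      Securities +€563B
  Liabilities: Bank reserves +€451B, Government deposits +€112B
Commercial banking system:
  Assets:      Reserves at CB +€451B, Securities −€351B
  Liabilities: Checkable deposits +€100B
So the change in the ECB's holdings of domestic securities is +€563 billion.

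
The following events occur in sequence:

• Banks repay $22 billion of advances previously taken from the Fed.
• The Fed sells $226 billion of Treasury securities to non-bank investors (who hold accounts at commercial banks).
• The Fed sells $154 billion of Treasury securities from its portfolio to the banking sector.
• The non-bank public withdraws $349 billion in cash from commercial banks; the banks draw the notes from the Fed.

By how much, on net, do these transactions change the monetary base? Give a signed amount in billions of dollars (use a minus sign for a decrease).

Fed balance sheet:
  Assets:      Securities −$380B, Loans to banks −$22B
  Liabilities: Bank reserves −$751B, Currency in circulation +$349B
Commercial banking system:
  Assets:      Reserves at CB −$751B, Securities +$154B
  Liabilities: Checkable deposits −$575B, Borrowings from CB −$22B
Monetary base = currency + reserves: +$349B + (−$751B) = -$402 billion.

-$402 billion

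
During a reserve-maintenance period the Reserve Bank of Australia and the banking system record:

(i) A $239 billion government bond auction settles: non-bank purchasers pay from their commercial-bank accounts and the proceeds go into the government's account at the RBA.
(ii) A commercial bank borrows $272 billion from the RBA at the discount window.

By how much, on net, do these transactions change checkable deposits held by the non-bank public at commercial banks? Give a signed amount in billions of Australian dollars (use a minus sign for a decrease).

RBA balance sheet:
  Assets:      Loans to banks +$272B
  Liabilities: Bank reserves +$33B, Government deposits +$239B
Commercial banking system:
  Assets:      Reserves at CB +$33B
  Liabilities: Checkable deposits −$239B, Borrowings from CB +$272B
So the change in checkable deposits held by the non-bank public at commercial banks is -$239 billion.

-$239 billion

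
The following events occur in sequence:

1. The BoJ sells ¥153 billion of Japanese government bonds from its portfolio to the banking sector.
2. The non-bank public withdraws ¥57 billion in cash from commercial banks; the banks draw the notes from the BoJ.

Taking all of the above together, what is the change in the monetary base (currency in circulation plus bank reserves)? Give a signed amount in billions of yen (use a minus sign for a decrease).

OMO sale (to banks) ¥153 billion: BoJ balance sheet contracts → −¥153B.
Currency withdrawal ¥57 billion: just a shift between currency and reserves — both are base money → 0.
Net: −153 + 0 = -¥153 billion.

-¥153 billion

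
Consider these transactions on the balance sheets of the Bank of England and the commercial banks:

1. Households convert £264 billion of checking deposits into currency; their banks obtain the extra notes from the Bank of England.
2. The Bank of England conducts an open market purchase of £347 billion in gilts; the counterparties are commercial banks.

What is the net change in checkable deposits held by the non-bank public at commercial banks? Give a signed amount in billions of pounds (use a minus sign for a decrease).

Bank of England balance sheet:
  Assets:      Securities +£347B
  Liabilities: Bank reserves +£83B, Currency in circulation +£264B
Commercial banking system:
  Assets:      Reserves at CB +£83B, Securities −£347B
  Liabilities: Checkable deposits −£264B
So the change in checkable deposits held by the non-bank public at commercial banks is -£264 billion.

-£264 billion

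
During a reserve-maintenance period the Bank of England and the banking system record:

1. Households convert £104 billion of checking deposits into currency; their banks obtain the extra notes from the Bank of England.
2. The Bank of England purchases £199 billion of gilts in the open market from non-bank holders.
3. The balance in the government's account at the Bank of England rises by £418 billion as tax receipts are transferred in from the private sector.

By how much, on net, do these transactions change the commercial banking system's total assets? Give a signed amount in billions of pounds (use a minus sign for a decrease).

Currency withdrawal £104 billion: bank balance sheets shrink → −£104B.
Asset purchase (from non-banks) £199 billion: bank balance sheets expand → +£199B.
Government account inflow £418 billion: bank balance sheets shrink → −£418B.
Net: −104 + 199 − 418 = -£323 billion.

-£323 billion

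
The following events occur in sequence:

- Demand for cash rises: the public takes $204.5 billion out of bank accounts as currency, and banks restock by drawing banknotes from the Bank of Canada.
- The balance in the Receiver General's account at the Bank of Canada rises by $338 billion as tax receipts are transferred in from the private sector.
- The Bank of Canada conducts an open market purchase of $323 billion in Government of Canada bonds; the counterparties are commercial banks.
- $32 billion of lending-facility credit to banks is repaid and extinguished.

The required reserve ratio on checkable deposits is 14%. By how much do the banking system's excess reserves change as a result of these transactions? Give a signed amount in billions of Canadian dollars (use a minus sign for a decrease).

Currency withdrawal $204.5 billion: reserves −$204.5B, deposits −$204.5B.
Government account inflow $338 billion: reserves −$338B, deposits −$338B.
OMO purchase (from banks) $323 billion: reserves +$323B, deposits 0.
Discount-window repayment $32 billion: reserves −$32B, deposits 0.
Totals: Δreserves = −$251.5B, Δdeposits = −$542.5B.
Δrequired reserves = 14% × −$542.5B = −$75.95B.
Δexcess reserves = Δreserves − Δrequired = −$251.5B − (−$75.95B) = -$175.55 billion.

-$175.55 billion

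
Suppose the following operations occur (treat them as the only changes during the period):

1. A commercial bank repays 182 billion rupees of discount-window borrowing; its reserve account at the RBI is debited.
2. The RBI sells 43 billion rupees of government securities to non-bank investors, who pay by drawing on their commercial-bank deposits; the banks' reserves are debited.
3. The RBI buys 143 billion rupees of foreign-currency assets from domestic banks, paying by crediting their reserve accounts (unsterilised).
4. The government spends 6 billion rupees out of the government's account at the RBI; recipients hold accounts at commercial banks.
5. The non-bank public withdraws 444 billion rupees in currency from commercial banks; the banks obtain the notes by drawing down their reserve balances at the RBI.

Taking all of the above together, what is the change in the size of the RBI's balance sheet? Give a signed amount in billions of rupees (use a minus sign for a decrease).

-82 billion

RBI balance sheet:
  Assets:      Securities −43B, Loans to banks −182B, Foreign assets +143B
  Liabilities: Bank reserves −520B, Currency in circulation +444B, Government deposits −6B
Change in total RBI assets = -82 billion.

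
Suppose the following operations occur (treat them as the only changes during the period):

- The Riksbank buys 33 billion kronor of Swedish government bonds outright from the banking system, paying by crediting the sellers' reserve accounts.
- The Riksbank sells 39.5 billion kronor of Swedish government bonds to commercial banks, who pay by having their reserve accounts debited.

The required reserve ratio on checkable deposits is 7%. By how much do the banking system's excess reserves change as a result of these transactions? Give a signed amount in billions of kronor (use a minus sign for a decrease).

OMO purchase (from banks) 33 billion kronor: reserves +33B, deposits 0.
OMO sale (to banks) 39.5 billion kronor: reserves −39.5B, deposits 0.
Totals: Δreserves = −6.5B, Δdeposits = 0.
Δrequired reserves = 7% × 0 = 0.
Δexcess reserves = Δreserves − Δrequired = −6.5B − (0) = -6.5 billion.

-6.5 billion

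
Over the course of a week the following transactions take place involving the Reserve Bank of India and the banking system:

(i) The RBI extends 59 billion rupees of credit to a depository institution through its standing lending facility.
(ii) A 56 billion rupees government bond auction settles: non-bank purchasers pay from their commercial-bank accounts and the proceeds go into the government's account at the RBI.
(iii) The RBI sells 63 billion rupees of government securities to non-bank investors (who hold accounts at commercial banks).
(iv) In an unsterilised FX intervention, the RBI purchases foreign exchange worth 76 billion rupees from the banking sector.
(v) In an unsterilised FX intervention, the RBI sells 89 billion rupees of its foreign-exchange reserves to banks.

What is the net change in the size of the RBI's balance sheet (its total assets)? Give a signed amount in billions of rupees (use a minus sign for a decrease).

RBI balance sheet:
  Assets:      Securities −63B, Loans to banks +59B, Foreign assets −13B
  Liabilities: Bank reserves −73B, Government deposits +56B
Change in total RBI assets = -17 billion.

-17 billion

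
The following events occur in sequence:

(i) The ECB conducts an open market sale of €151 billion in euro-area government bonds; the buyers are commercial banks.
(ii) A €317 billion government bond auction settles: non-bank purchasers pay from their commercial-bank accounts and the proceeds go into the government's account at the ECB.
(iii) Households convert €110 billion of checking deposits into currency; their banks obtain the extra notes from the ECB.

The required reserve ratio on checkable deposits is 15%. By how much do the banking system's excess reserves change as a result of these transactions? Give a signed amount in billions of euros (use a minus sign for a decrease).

OMO sale (to banks) €151 billion: reserves −€151B, deposits 0.
Government account inflow €317 billion: reserves −€317B, deposits −€317B.
Currency withdrawal €110 billion: reserves −€110B, deposits −€110B.
Totals: Δreserves = −€578B, Δdeposits = −€427B.
Δrequired reserves = 15% × −€427B = −€64.05B.
Δexcess reserves = Δreserves − Δrequired = −€578B − (−€64.05B) = -€513.95 billion.

-€513.95 billion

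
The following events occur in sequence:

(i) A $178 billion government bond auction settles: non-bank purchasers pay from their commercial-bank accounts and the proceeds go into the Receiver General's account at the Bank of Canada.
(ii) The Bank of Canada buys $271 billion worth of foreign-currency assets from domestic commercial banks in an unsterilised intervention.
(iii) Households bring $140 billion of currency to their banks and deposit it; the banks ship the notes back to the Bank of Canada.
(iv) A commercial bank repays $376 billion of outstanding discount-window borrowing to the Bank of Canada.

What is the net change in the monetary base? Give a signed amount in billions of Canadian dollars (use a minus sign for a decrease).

-$283 billion

Bank of Canada balance sheet:
  Assets:      Loans to banks −$376B, Foreign assets +$271B
  Liabilities: Bank reserves −$143B, Currency in circulation −$140B, Government deposits +$178B
Monetary base = currency + reserves: −$140B + (−$143B) = -$283 billion.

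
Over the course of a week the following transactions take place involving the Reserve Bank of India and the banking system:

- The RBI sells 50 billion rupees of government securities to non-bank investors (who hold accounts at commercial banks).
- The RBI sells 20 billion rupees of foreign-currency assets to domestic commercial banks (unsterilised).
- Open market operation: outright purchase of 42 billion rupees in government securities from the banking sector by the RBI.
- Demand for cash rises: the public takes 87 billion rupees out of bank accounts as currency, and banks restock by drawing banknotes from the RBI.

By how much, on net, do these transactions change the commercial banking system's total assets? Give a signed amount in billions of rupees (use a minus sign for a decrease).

Asset sale (to non-banks) 50 billion rupees: bank balance sheets shrink → −50B.
FX sale 20 billion rupees: just an asset swap on bank balance sheets → 0.
OMO purchase (from banks) 42 billion rupees: just an asset swap on bank balance sheets → 0.
Currency withdrawal 87 billion rupees: bank balance sheets shrink → −87B.
Net: −50 + 0 + 0 − 87 = -137 billion.

-137 billion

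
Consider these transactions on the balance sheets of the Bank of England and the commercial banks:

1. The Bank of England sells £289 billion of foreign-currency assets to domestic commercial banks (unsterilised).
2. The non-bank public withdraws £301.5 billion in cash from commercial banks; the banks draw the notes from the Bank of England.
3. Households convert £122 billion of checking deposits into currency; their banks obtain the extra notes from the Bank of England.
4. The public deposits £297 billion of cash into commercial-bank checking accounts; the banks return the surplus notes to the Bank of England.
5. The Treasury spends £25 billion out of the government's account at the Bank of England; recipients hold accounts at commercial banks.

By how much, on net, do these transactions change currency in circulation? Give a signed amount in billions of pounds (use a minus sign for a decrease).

FX sale £289 billion: no currency enters or leaves circulation → 0.
Currency withdrawal £301.5 billion: notes leave the central bank → +£301.5B.
Currency withdrawal £122 billion: notes leave the central bank → +£122B.
Currency deposit £297 billion: notes return to the central bank → −£297B.
Government spending £25 billion: no currency enters or leaves circulation → 0.
Net: 0 + 301.5 + 122 − 297 + 0 = +£126.5 billion.

+£126.5 billion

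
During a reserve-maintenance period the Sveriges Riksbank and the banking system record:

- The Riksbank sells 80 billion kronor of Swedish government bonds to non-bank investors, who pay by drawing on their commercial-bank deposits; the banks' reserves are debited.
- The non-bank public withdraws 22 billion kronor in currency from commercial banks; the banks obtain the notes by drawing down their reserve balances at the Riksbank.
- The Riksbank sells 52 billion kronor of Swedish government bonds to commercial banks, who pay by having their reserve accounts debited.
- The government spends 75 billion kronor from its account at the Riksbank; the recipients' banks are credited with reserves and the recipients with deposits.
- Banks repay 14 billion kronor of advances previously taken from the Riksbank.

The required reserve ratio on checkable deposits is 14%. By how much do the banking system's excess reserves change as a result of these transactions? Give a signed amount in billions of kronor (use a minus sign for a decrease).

-89.22 billion

Asset sale (to non-banks) 80 billion kronor: reserves −80B, deposits −80B.
Currency withdrawal 22 billion kronor: reserves −22B, deposits −22B.
OMO sale (to banks) 52 billion kronor: reserves −52B, deposits 0.
Government spending 75 billion kronor: reserves +75B, deposits +75B.
Discount-window repayment 14 billion kronor: reserves −14B, deposits 0.
Totals: Δreserves = −93B, Δdeposits = −27B.
Δrequired reserves = 14% × −27B = −3.78B.
Δexcess reserves = Δreserves − Δrequired = −93B − (−3.78B) = -89.22 billion.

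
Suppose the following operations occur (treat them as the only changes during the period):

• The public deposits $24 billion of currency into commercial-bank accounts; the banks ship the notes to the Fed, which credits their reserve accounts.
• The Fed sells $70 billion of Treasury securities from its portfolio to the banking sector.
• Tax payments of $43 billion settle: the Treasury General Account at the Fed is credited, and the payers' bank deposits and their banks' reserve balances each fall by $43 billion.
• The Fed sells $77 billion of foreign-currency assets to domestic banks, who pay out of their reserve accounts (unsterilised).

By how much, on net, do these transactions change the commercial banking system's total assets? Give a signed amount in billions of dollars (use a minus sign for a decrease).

Currency deposit $24 billion: bank balance sheets expand → +$24B.
OMO sale (to banks) $70 billion: just an asset swap on bank balance sheets → 0.
Government account inflow $43 billion: bank balance sheets shrink → −$43B.
FX sale $77 billion: just an asset swap on bank balance sheets → 0.
Net: 24 + 0 − 43 + 0 = -$19 billion.

-$19 billion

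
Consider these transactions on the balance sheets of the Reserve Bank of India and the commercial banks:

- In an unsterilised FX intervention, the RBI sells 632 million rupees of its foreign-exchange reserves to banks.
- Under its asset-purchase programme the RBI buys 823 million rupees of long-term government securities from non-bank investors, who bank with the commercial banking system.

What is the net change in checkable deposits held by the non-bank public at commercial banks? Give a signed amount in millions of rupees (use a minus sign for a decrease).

FX sale 632 million rupees: the counterparty is a bank, so public deposits are unchanged → 0.
Asset purchase (from non-banks) 823 million rupees: non-bank counterparties' bank balances rise → +823M.
Net: 0 + 823 = +823 million.

+823 million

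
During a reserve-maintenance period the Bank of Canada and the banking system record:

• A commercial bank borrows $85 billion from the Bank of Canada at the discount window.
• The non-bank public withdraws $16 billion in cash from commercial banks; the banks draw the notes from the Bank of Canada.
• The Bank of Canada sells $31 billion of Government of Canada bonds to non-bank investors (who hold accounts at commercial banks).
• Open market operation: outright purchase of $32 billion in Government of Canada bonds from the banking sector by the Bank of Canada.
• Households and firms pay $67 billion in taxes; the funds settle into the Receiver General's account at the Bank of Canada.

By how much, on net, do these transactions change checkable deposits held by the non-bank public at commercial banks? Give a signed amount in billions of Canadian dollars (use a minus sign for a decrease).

Discount-window loan $85 billion: the counterparty is a bank, so public deposits are unchanged → 0.
Currency withdrawal $16 billion: non-bank counterparties' bank balances fall → −$16B.
Asset sale (to non-banks) $31 billion: non-bank counterparties' bank balances fall → −$31B.
OMO purchase (from banks) $32 billion: the counterparty is a bank, so public deposits are unchanged → 0.
Government account inflow $67 billion: non-bank counterparties' bank balances fall → −$67B.
Net: 0 − 16 − 31 + 0 − 67 = -$114 billion.

-$114 billion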